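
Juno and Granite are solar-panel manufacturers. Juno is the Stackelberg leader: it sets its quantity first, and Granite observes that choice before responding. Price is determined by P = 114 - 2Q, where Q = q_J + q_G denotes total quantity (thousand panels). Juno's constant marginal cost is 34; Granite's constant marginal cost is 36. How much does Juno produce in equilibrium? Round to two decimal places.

20.50

Solve by backward induction. Given q_J, the follower Granite maximises π_G = (114 - 2q_J - 2q_G)q_G - 36q_G.
Setting the follower's marginal profit to zero, 78 - 2q_J - 4q_G = 0, i.e. q_G = (78 - 2q_J)/4.
Juno substitutes q_G(q_J) into its own profit: π_J = q_J(114 - 2q_J - (78 - 2q_J)/2) - 34q_J = (75 - q_J)q_J - 34q_J.
Maximising: ∂π_J/∂q_J = 41 - 2q_J = 0, giving q_J = 41/2.
Then q_G = (78 - 2·(41/2))/4 = 37/4.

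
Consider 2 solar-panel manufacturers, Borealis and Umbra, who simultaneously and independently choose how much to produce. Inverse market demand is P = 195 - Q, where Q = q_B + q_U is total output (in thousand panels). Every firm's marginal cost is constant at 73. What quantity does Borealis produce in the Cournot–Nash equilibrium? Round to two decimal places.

40.67

Each firm earns π_i = (195 - Q)q_i - 73q_i.
First-order condition (treating rivals' output as given): 122 - 2q_i - q_j = 0.
By symmetry each firm produces the same amount; substituting q_j = q_i yields q_i = 122/3.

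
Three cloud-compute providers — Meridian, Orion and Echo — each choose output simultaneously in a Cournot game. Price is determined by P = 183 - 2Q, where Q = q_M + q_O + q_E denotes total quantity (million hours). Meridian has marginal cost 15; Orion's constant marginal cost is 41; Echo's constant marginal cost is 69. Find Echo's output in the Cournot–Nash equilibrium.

4

Meridian's profit: π_M = (183 - 2Q)q_M - (15q_M). Setting ∂π_M/∂q_M = 0: 168 - 4q_M - 2(q_O + q_E) = 0.
Orion's profit: π_O = (183 - 2Q)q_O - (41q_O). Setting ∂π_O/∂q_O = 0: 142 - 4q_O - 2(q_M + q_E) = 0.
Echo's first-order condition: 114 - 4q_E - 2(q_M + q_O) = 0.
Summing all 3 equations gives 424 − 8Q = 0, hence Q = 53.
Back-substituting: q_M = (168 − 106)/2 = 31, q_O = (142 − 106)/2 = 18, q_E = (114 − 106)/2 = 4.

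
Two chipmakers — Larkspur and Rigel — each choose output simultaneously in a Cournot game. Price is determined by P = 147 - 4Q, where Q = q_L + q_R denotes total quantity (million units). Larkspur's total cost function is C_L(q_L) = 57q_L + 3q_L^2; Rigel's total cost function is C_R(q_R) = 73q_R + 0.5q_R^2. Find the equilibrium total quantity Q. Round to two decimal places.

10.82

Larkspur's profit: π_L = (147 - 4Q)q_L - (57q_L + 3q_L²). Setting ∂π_L/∂q_L = 0: 90 - 14q_L - 4(q_R) = 0.
Rigel's first-order condition: 74 - 9q_R - 4(q_L) = 0.
So q_L = (90 - 4q_R)/14 and q_R = (74 - 4q_L)/9.
Substituting one into the other gives q_L = 257/55 and q_R = 338/55.
Total output Q = 257/55 + 338/55 = 119/11.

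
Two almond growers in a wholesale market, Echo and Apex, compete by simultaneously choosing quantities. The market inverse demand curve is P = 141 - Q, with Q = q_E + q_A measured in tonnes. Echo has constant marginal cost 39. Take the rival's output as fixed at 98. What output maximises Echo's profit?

2

With the rival's output fixed at 98, Echo's profit is π_E = (141 - 98 - q_E)q_E - (39q_E) = (43 - q_E)q_E - (39q_E).
∂π_E/∂q_E = 4 - 2q_E = 0, so q_E = 2.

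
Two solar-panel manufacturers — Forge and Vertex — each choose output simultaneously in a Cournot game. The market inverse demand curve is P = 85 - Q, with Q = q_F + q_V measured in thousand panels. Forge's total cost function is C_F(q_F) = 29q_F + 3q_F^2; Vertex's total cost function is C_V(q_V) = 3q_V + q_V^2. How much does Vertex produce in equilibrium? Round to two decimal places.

Forge's profit: π_F = (85 - Q)q_F - (29q_F + 3q_F²). Setting ∂π_F/∂q_F = 0: 56 - 8q_F - (q_V) = 0.
Vertex's profit: π_V = (85 - Q)q_V - (3q_V + q_V²). Setting ∂π_V/∂q_V = 0: 82 - 4q_V - (q_F) = 0.
Rearranging gives the reaction functions q_F = (56 - q_V)/8 and q_V = (82 - q_F)/4.
Solving the pair: q_F = 142/31, q_V = 600/31.

19.35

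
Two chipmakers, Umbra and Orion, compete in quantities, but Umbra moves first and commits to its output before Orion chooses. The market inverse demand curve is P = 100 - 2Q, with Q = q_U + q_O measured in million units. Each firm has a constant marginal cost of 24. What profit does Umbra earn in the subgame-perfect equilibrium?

The follower Orion best-responds to any q_U: π_O = (100 - 2Q)q_O - 24q_O.
Follower FOC: 76 - 2q_U - 4q_O = 0, so q_O(q_U) = (76 - 2q_U)/4.
The leader anticipates this reaction. Substituting into P = 100 - 2Q gives P = 62 - q_U, so π_U = (62 - q_U)q_U - 24q_U.
Leader FOC: 38 - 2q_U = 0, so q_U = 19.
Then q_O = (76 - 2·19)/4 = 19/2.
Price P = 100 - 2·(57/2) = 43.
Umbra's profit: (43 - 24)·19 = 361.

361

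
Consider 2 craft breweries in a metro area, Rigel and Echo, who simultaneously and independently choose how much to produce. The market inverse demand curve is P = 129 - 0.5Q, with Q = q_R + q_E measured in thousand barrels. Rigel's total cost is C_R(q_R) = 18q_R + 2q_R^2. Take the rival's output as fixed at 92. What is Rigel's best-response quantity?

13

With the rival's output fixed at 92, Rigel's profit is π_R = (129 - (1/2)·92 - (1/2)q_R)q_R - (18q_R + 2q_R²) = (83 - (1/2)q_R)q_R - (18q_R + 2q_R²).
∂π_R/∂q_R = 65 - 5q_R = 0, so q_R = 13.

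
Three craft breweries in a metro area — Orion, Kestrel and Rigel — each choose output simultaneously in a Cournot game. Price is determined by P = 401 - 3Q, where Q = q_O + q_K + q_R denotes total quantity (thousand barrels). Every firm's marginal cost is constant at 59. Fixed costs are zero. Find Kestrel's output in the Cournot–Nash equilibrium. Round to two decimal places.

Each firm earns π_i = (401 - 3Q)q_i - 59q_i.
Setting ∂π_i/∂q_i = 0 with rivals' quantities fixed: 342 - 6q_i - 3·Σ_{j≠i} q_j = 0.
By symmetry each firm produces the same amount; substituting Σ_{j≠i} q_j = 2q_i yields q_i = 342/12 = 57/2.

28.50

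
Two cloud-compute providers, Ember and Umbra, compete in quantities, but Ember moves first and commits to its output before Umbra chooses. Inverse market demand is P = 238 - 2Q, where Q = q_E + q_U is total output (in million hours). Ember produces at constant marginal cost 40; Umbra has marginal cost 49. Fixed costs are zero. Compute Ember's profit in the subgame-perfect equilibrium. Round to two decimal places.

Solve by backward induction. Given q_E, the follower Umbra maximises π_U = (238 - 2q_E - 2q_U)q_U - 49q_U.
Setting the follower's marginal profit to zero, 189 - 2q_E - 4q_U = 0, i.e. q_U = (189 - 2q_E)/4.
Ember substitutes q_U(q_E) into its own profit: π_E = q_E(238 - 2q_E - (189 - 2q_E)/2) - 40q_E = (287/2 - q_E)q_E - 40q_E.
Leader FOC: 207/2 - 2q_E = 0, so q_E = 207/4.
Then q_U = (189 - 2·(207/4))/4 = 171/8.
Price P = 238 - 2·(585/8) = 367/4.
Ember's profit: (367/4 - 40)·(207/4) = 2678.0625.

2678.06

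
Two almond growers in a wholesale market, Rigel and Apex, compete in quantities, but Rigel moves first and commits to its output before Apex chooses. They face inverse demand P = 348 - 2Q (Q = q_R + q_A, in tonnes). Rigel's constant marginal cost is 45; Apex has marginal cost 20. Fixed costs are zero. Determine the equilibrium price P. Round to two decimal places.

114.50

The follower Apex best-responds to any q_R: π_A = (348 - 2Q)q_A - 20q_A.
∂π_A/∂q_A = 328 - 2q_R - 4q_A = 0 gives the reaction function q_A = (328 - 2q_R)/4.
Rigel substitutes q_A(q_R) into its own profit: π_R = q_R(348 - 2q_R - (328 - 2q_R)/2) - 45q_R = (184 - q_R)q_R - 45q_R.
Maximising: ∂π_R/∂q_R = 139 - 2q_R = 0, giving q_R = 139/2.
Then q_A = (328 - 2·(139/2))/4 = 189/4.
Total output Q = 467/4, so price P = 348 - 2·(467/4) = 229/2.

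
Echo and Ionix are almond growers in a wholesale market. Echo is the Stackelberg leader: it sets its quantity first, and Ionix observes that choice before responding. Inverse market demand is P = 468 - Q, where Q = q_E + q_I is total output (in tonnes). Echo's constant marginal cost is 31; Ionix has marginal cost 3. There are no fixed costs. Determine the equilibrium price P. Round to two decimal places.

133.25

Solve by backward induction. Given q_E, the follower Ionix maximises π_I = (468 - q_E - q_I)q_I - 3q_I.
∂π_I/∂q_I = 465 - q_E - 2q_I = 0 gives the reaction function q_I = (465 - q_E)/2.
The leader anticipates this reaction. Substituting into P = 468 - Q gives P = 471/2 - (1/2)q_E, so π_E = (471/2 - (1/2)q_E)q_E - 31q_E.
Maximising: ∂π_E/∂q_E = 409/2 - q_E = 0, giving q_E = 409/2.
Then q_I = (465 - 409/2)/2 = 521/4.
Total output Q = 1339/4, so price P = 468 - 1339/4 = 533/4.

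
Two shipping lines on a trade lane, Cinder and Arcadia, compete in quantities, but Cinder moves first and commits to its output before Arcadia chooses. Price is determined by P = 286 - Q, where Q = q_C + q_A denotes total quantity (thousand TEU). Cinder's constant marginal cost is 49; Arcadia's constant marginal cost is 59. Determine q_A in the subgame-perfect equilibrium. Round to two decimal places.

The follower Arcadia best-responds to any q_C: π_A = (286 - Q)q_A - 59q_A.
Follower FOC: 227 - q_C - 2q_A = 0, so q_A(q_C) = (227 - q_C)/2.
The leader anticipates this reaction. Substituting into P = 286 - Q gives P = 345/2 - (1/2)q_C, so π_C = (345/2 - (1/2)q_C)q_C - 49q_C.
Leader FOC: 247/2 - q_C = 0, so q_C = 247/2.
Then q_A = (227 - 247/2)/2 = 207/4.

51.75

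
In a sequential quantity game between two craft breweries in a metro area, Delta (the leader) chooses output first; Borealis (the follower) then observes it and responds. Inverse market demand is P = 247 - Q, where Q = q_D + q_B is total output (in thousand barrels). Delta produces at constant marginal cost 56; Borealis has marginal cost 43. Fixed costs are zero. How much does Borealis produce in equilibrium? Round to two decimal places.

The follower Borealis best-responds to any q_D: π_B = (247 - Q)q_B - 43q_B.
Setting the follower's marginal profit to zero, 204 - q_D - 2q_B = 0, i.e. q_B = (204 - q_D)/2.
The leader anticipates this reaction. Substituting into P = 247 - Q gives P = 145 - (1/2)q_D, so π_D = (145 - (1/2)q_D)q_D - 56q_D.
The leader's first-order condition 89 - q_D = 0 yields q_D = 89.
Then q_B = (204 - 89)/2 = 115/2.

57.50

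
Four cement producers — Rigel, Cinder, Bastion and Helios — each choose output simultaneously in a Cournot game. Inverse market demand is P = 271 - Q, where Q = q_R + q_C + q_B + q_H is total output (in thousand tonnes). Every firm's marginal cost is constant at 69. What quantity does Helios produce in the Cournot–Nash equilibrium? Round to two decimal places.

40.40

Each firm earns π_i = (271 - Q)q_i - 69q_i.
Setting ∂π_i/∂q_i = 0 with rivals' quantities fixed: 202 - 2q_i - Σ_{j≠i} q_j = 0.
With identical firms every q_j equals q_i, so Σ_{j≠i} q_j = 3q_i and 202 = 5q_i, giving q_i = 202/5.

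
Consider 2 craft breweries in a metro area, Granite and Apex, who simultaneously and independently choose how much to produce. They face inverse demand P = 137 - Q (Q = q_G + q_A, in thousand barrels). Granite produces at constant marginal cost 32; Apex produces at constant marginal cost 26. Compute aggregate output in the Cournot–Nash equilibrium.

Granite's profit: π_G = (137 - Q)q_G - (32q_G). Setting ∂π_G/∂q_G = 0: 105 - 2q_G - (q_A) = 0.
Apex's profit: π_A = (137 - Q)q_A - (26q_A). Setting ∂π_A/∂q_A = 0: 111 - 2q_A - (q_G) = 0.
Rearranging gives the reaction functions q_G = (105 - q_A)/2 and q_A = (111 - q_G)/2.
Substituting one into the other gives q_G = 33 and q_A = 39.
Total output Q = 33 + 39 = 72.

72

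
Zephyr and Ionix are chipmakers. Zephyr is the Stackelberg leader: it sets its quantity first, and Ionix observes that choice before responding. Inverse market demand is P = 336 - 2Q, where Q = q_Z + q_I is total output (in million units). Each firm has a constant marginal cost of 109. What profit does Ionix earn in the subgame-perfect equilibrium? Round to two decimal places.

The follower Ionix best-responds to any q_Z: π_I = (336 - 2Q)q_I - 109q_I.
Setting the follower's marginal profit to zero, 227 - 2q_Z - 4q_I = 0, i.e. q_I = (227 - 2q_Z)/4.
Zephyr substitutes q_I(q_Z) into its own profit: π_Z = q_Z(336 - 2q_Z - (227 - 2q_Z)/2) - 109q_Z = (445/2 - q_Z)q_Z - 109q_Z.
Maximising: ∂π_Z/∂q_Z = 227/2 - 2q_Z = 0, giving q_Z = 227/4.
Then q_I = (227 - 2·(227/4))/4 = 227/8.
Price P = 336 - 2·(681/8) = 663/4.
Ionix's profit: (663/4 - 109)·(227/8) = 1610.2813.

1610.28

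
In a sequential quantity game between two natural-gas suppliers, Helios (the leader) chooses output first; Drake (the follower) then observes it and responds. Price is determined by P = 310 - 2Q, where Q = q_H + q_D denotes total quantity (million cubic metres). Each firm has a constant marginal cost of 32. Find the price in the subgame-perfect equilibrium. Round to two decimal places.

101.50

Solve by backward induction. Given q_H, the follower Drake maximises π_D = (310 - 2q_H - 2q_D)q_D - 32q_D.
Follower FOC: 278 - 2q_H - 4q_D = 0, so q_D(q_H) = (278 - 2q_H)/4.
The leader anticipates this reaction. Substituting into P = 310 - 2Q gives P = 171 - q_H, so π_H = (171 - q_H)q_H - 32q_H.
Leader FOC: 139 - 2q_H = 0, so q_H = 139/2.
Then q_D = (278 - 2·(139/2))/4 = 139/4.
Total output Q = 417/4, so price P = 310 - 2·(417/4) = 203/2.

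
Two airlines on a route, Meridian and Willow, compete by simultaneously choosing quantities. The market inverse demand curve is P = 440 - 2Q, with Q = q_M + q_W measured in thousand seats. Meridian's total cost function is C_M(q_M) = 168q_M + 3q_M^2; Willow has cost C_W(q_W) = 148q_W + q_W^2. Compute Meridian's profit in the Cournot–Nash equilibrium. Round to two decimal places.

Meridian's profit: π_M = (440 - 2Q)q_M - (168q_M + 3q_M²). Setting ∂π_M/∂q_M = 0: 272 - 10q_M - 2(q_W) = 0.
Willow's first-order condition: 292 - 6q_W - 2(q_M) = 0.
Best responses: q_M = (272 - 2q_W)/10, q_W = (292 - 2q_M)/6.
Solving the pair: q_M = 131/7, q_W = 297/7.
Price P = 440 - 2·(428/7) = 317.7143.
Meridian's profit: 317.7143·(131/7) - 168·(131/7) - 3(131/7)² = 1751.1224.

1751.12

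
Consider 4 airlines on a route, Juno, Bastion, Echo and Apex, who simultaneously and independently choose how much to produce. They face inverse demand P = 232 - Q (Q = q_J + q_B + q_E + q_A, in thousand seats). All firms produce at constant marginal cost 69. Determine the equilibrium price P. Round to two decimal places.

101.60

Each firm earns π_i = (232 - Q)q_i - 69q_i.
Setting ∂π_i/∂q_i = 0 with rivals' quantities fixed: 163 - 2q_i - Σ_{j≠i} q_j = 0.
With identical firms every q_j equals q_i, so Σ_{j≠i} q_j = 3q_i and 163 = 5q_i, giving q_i = 163/5.
Total output Q = 652/5, so price P = 232 - 652/5 = 508/5.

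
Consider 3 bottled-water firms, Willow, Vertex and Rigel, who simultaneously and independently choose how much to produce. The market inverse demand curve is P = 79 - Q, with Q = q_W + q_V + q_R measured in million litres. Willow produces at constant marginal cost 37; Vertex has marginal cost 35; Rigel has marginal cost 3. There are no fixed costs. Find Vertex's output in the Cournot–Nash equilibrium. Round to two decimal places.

Willow's profit: π_W = (79 - Q)q_W - (37q_W). Setting ∂π_W/∂q_W = 0: 42 - 2q_W - (q_V + q_R) = 0.
Vertex's first-order condition: 44 - 2q_V - (q_W + q_R) = 0.
Rigel's first-order condition: 76 - 2q_R - (q_W + q_V) = 0.
Adding the 3 conditions: 162 − 2Q − 2Q = 0, i.e. Q = 81/2.
Back-substituting: q_W = (42 − 81/2) = 3/2, q_V = (44 − 81/2) = 7/2, q_R = (76 − 81/2) = 71/2.

3.50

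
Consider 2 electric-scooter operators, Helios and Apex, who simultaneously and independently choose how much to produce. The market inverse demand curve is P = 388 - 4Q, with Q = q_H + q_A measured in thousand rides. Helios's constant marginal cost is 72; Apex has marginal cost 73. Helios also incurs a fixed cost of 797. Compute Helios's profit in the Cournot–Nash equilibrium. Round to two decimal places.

1994.36

Helios's profit: π_H = (388 - 4Q)q_H - (72q_H). Setting ∂π_H/∂q_H = 0: 316 - 8q_H - 4(q_A) = 0.
Apex's first-order condition: 315 - 8q_A - 4(q_H) = 0.
So q_H = (316 - 4q_A)/8 and q_A = (315 - 4q_H)/8.
Solving the pair: q_H = 317/12, q_A = 157/6.
Price P = 388 - 4·(631/12) = 533/3.
Helios's profit: (533/3 - 72)·(317/12) - 797 = 1994.3611.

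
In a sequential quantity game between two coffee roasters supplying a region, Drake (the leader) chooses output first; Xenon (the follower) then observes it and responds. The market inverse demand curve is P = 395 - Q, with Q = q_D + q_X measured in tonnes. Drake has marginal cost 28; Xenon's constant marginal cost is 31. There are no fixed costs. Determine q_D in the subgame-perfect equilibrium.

Solve by backward induction. Given q_D, the follower Xenon maximises π_X = (395 - q_D - q_X)q_X - 31q_X.
Follower FOC: 364 - q_D - 2q_X = 0, so q_X(q_D) = (364 - q_D)/2.
The leader anticipates this reaction. Substituting into P = 395 - Q gives P = 213 - (1/2)q_D, so π_D = (213 - (1/2)q_D)q_D - 28q_D.
Maximising: ∂π_D/∂q_D = 185 - q_D = 0, giving q_D = 185.
Then q_X = (364 - 185)/2 = 179/2.

185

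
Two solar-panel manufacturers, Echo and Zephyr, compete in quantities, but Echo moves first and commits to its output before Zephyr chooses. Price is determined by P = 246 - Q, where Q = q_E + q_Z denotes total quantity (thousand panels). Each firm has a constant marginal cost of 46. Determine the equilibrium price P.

Solve by backward induction. Given q_E, the follower Zephyr maximises π_Z = (246 - q_E - q_Z)q_Z - 46q_Z.
∂π_Z/∂q_Z = 200 - q_E - 2q_Z = 0 gives the reaction function q_Z = (200 - q_E)/2.
The leader anticipates this reaction. Substituting into P = 246 - Q gives P = 146 - (1/2)q_E, so π_E = (146 - (1/2)q_E)q_E - 46q_E.
Leader FOC: 100 - q_E = 0, so q_E = 100.
Then q_Z = (200 - 100)/2 = 50.
Total output Q = 150, so price P = 246 - 150 = 96.

96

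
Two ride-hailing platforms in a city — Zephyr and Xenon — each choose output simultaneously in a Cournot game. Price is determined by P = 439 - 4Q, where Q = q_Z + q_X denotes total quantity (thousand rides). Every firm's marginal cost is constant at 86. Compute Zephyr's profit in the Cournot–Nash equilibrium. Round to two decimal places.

A representative firm's profit is π_i = q_i(439 - 4Q) - 86q_i.
Setting ∂π_i/∂q_i = 0 with rivals' quantities fixed: 353 - 8q_i - 4q_j = 0.
With identical firms every q_j equals q_i, so q_j = q_i and 353 = 12q_i, giving q_i = 353/12.
Price P = 439 - 4·(353/6) = 611/3.
Zephyr's profit: (611/3 - 86)·(353/12) = 3461.3611.

3461.36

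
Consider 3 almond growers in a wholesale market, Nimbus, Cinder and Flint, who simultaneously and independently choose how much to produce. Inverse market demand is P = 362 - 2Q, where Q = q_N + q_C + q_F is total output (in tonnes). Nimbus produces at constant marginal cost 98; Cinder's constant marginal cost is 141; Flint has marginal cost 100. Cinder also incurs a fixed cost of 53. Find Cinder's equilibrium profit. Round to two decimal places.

Nimbus's profit: π_N = (362 - 2Q)q_N - (98q_N). Setting ∂π_N/∂q_N = 0: 264 - 4q_N - 2(q_C + q_F) = 0.
Cinder's profit: π_C = (362 - 2Q)q_C - (141q_C). Setting ∂π_C/∂q_C = 0: 221 - 4q_C - 2(q_N + q_F) = 0.
Flint's first-order condition: 262 - 4q_F - 2(q_N + q_C) = 0.
Summing all 3 equations gives 747 − 8Q = 0, hence Q = 747/8.
Back-substituting: q_N = (264 − 747/4)/2 = 309/8, q_C = (221 − 747/4)/2 = 137/8, q_F = (262 − 747/4)/2 = 301/8.
Price P = 362 - 2·(747/8) = 701/4.
Cinder's profit: (701/4 - 141)·(137/8) - 53 = 533.5313.

533.53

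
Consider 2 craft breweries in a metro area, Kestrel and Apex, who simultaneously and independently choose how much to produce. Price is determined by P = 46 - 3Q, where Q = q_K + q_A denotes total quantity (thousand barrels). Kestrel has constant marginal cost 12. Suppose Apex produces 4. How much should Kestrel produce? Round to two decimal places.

With the rival's output fixed at 4, Kestrel's profit is π_K = (46 - 3·4 - 3q_K)q_K - (12q_K) = (34 - 3q_K)q_K - (12q_K).
∂π_K/∂q_K = 22 - 6q_K = 0, so q_K = 11/3.

3.67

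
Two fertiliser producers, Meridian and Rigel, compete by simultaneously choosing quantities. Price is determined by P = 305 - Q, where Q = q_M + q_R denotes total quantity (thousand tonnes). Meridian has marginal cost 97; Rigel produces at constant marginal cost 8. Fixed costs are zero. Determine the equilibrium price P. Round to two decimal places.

Meridian's profit: π_M = (305 - Q)q_M - (97q_M). Setting ∂π_M/∂q_M = 0: 208 - 2q_M - (q_R) = 0.
Rigel's first-order condition: 297 - 2q_R - (q_M) = 0.
Rearranging gives the reaction functions q_M = (208 - q_R)/2 and q_R = (297 - q_M)/2.
Solving the pair: q_M = 119/3, q_R = 386/3.
Total output Q = 505/3, so price P = 305 - 505/3 = 410/3.

136.67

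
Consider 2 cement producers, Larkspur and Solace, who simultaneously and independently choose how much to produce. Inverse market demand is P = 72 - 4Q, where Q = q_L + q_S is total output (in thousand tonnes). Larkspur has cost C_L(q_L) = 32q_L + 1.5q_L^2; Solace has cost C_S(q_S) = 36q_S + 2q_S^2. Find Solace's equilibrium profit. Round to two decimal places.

Larkspur's profit: π_L = (72 - 4Q)q_L - (32q_L + (3/2)q_L²). Setting ∂π_L/∂q_L = 0: 40 - 11q_L - 4(q_S) = 0.
Solace's first-order condition: 36 - 12q_S - 4(q_L) = 0.
Best responses: q_L = (40 - 4q_S)/11, q_S = (36 - 4q_L)/12.
Solving the pair: q_L = 84/29, q_S = 59/29.
Price P = 72 - 4·(143/29) = 1516/29.
Solace's profit: (1516/29)·(59/29) - 36·(59/29) - 2(59/29)² = 24.8347.

24.83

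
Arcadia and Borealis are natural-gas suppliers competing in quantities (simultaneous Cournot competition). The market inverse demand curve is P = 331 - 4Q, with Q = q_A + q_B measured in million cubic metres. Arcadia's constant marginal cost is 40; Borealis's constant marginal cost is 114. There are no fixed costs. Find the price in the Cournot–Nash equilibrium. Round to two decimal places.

Arcadia's profit: π_A = (331 - 4Q)q_A - (40q_A). Setting ∂π_A/∂q_A = 0: 291 - 8q_A - 4(q_B) = 0.
Borealis's first-order condition: 217 - 8q_B - 4(q_A) = 0.
So q_A = (291 - 4q_B)/8 and q_B = (217 - 4q_A)/8.
Substituting one into the other gives q_A = 365/12 and q_B = 143/12.
Total output Q = 127/3, so price P = 331 - 4·(127/3) = 485/3.

161.67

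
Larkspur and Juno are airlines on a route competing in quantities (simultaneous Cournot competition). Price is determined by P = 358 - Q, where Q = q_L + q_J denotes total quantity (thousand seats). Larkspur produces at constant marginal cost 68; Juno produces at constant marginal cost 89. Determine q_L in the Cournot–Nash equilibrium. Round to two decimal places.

103.67

Larkspur's profit: π_L = (358 - Q)q_L - (68q_L). Setting ∂π_L/∂q_L = 0: 290 - 2q_L - (q_J) = 0.
Juno's first-order condition: 269 - 2q_J - (q_L) = 0.
So q_L = (290 - q_J)/2 and q_J = (269 - q_L)/2.
Substituting one into the other gives q_L = 311/3 and q_J = 248/3.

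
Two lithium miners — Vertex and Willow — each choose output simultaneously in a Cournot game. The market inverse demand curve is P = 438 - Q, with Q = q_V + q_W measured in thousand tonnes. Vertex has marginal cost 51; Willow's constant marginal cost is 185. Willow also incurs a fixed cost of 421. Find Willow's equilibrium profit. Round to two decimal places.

1152.44

Vertex's profit: π_V = (438 - Q)q_V - (51q_V). Setting ∂π_V/∂q_V = 0: 387 - 2q_V - (q_W) = 0.
Willow's first-order condition: 253 - 2q_W - (q_V) = 0.
So q_V = (387 - q_W)/2 and q_W = (253 - q_V)/2.
Solving the pair: q_V = 521/3, q_W = 119/3.
Price P = 438 - 640/3 = 674/3.
Willow's profit: (674/3 - 185)·(119/3) - 421 = 1152.4444.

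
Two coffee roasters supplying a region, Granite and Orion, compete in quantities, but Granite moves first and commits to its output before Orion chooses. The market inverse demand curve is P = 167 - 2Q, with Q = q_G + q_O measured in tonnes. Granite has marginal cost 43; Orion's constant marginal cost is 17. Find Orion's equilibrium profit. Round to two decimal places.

The follower Orion best-responds to any q_G: π_O = (167 - 2Q)q_O - 17q_O.
∂π_O/∂q_O = 150 - 2q_G - 4q_O = 0 gives the reaction function q_O = (150 - 2q_G)/4.
The leader anticipates this reaction. Substituting into P = 167 - 2Q gives P = 92 - q_G, so π_G = (92 - q_G)q_G - 43q_G.
Leader FOC: 49 - 2q_G = 0, so q_G = 49/2.
Then q_O = (150 - 2·(49/2))/4 = 101/4.
Price P = 167 - 2·(199/4) = 135/2.
Orion's profit: (135/2 - 17)·(101/4) = 1275.1250.

1275.13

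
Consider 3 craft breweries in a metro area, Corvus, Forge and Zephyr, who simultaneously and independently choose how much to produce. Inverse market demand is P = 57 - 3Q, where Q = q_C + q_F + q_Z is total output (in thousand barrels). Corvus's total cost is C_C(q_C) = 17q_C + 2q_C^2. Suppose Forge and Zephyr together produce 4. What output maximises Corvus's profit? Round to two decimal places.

2.80

With rivals' combined output fixed at 4, Corvus's profit is π_C = (57 - 3·4 - 3q_C)q_C - (17q_C + 2q_C²) = (45 - 3q_C)q_C - (17q_C + 2q_C²).
∂π_C/∂q_C = 28 - 10q_C = 0, so q_C = 14/5.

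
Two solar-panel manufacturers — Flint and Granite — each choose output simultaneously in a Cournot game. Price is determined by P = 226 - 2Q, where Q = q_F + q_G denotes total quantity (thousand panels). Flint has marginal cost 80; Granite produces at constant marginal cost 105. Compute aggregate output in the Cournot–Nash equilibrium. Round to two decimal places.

Flint's profit: π_F = (226 - 2Q)q_F - (80q_F). Setting ∂π_F/∂q_F = 0: 146 - 4q_F - 2(q_G) = 0.
Granite's profit: π_G = (226 - 2Q)q_G - (105q_G). Setting ∂π_G/∂q_G = 0: 121 - 4q_G - 2(q_F) = 0.
So q_F = (146 - 2q_G)/4 and q_G = (121 - 2q_F)/4.
Solving the pair: q_F = 57/2, q_G = 16.
Total output Q = 57/2 + 16 = 89/2.

44.50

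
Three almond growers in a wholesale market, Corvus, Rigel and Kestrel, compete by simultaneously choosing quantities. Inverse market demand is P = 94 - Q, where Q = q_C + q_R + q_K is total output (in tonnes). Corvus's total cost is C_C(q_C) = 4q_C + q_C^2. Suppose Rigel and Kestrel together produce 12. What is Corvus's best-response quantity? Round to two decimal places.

With rivals' combined output fixed at 12, Corvus's profit is π_C = (94 - 12 - q_C)q_C - (4q_C + q_C²) = (82 - q_C)q_C - (4q_C + q_C²).
∂π_C/∂q_C = 78 - 4q_C = 0, so q_C = 39/2.

19.50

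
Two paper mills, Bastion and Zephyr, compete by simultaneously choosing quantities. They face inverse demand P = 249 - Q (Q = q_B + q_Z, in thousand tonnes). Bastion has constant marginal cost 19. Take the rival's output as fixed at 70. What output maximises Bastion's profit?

80

With the rival's output fixed at 70, Bastion's profit is π_B = (249 - 70 - q_B)q_B - (19q_B) = (179 - q_B)q_B - (19q_B).
∂π_B/∂q_B = 160 - 2q_B = 0, so q_B = 80.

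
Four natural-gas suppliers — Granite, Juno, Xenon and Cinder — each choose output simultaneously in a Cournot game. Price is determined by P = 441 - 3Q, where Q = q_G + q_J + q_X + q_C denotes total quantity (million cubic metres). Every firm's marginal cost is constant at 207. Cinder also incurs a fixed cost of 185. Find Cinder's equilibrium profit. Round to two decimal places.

Each firm earns π_i = (441 - 3Q)q_i - 207q_i.
First-order condition (treating rivals' output as given): 234 - 6q_i - 3·Σ_{j≠i} q_j = 0.
By symmetry each firm produces the same amount; substituting Σ_{j≠i} q_j = 3q_i yields q_i = 234/15 = 78/5.
Price P = 441 - 3·(312/5) = 1269/5.
Cinder's profit: (1269/5 - 207)·(78/5) - 185 = 545.0800.

545.08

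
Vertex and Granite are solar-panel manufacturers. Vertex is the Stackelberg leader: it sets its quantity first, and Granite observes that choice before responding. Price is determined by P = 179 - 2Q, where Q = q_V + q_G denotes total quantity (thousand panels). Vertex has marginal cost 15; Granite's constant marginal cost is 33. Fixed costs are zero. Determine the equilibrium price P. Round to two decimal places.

60.50

The follower Granite best-responds to any q_V: π_G = (179 - 2Q)q_G - 33q_G.
∂π_G/∂q_G = 146 - 2q_V - 4q_G = 0 gives the reaction function q_G = (146 - 2q_V)/4.
Vertex substitutes q_G(q_V) into its own profit: π_V = q_V(179 - 2q_V - (146 - 2q_V)/2) - 15q_V = (106 - q_V)q_V - 15q_V.
Maximising: ∂π_V/∂q_V = 91 - 2q_V = 0, giving q_V = 91/2.
Then q_G = (146 - 2·(91/2))/4 = 55/4.
Total output Q = 237/4, so price P = 179 - 2·(237/4) = 121/2.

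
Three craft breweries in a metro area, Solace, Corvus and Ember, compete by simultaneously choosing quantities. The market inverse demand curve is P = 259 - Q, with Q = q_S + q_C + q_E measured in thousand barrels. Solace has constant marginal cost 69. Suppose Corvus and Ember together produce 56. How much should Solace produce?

67

With rivals' combined output fixed at 56, Solace's profit is π_S = (259 - 56 - q_S)q_S - (69q_S) = (203 - q_S)q_S - (69q_S).
∂π_S/∂q_S = 134 - 2q_S = 0, so q_S = 67.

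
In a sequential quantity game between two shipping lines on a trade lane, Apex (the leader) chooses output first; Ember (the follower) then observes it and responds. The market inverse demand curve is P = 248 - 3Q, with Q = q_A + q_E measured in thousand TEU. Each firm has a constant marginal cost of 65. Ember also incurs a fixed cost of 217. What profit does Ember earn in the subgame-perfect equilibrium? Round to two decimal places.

Solve by backward induction. Given q_A, the follower Ember maximises π_E = (248 - 3q_A - 3q_E)q_E - 65q_E.
Follower FOC: 183 - 3q_A - 6q_E = 0, so q_E(q_A) = (183 - 3q_A)/6.
The leader anticipates this reaction. Substituting into P = 248 - 3Q gives P = 313/2 - (3/2)q_A, so π_A = (313/2 - (3/2)q_A)q_A - 65q_A.
Maximising: ∂π_A/∂q_A = 183/2 - 3q_A = 0, giving q_A = 61/2.
Then q_E = (183 - 3·(61/2))/6 = 61/4.
Price P = 248 - 3·(183/4) = 443/4.
Ember's profit: (443/4 - 65)·(61/4) - 217 = 480.6875.

480.69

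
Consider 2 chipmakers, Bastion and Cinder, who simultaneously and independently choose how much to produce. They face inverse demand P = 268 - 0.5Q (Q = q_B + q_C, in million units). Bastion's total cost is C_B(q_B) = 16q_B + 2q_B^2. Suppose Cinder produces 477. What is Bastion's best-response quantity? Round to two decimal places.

With the rival's output fixed at 477, Bastion's profit is π_B = (268 - (1/2)·477 - (1/2)q_B)q_B - (16q_B + 2q_B²) = (59/2 - (1/2)q_B)q_B - (16q_B + 2q_B²).
∂π_B/∂q_B = 27/2 - 5q_B = 0, so q_B = 27/10.

2.70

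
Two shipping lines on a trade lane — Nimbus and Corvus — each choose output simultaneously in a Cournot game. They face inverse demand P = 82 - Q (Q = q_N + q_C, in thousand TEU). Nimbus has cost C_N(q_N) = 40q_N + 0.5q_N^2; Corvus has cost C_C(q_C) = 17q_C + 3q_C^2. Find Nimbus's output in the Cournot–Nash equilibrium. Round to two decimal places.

Nimbus's profit: π_N = (82 - Q)q_N - (40q_N + (1/2)q_N²). Setting ∂π_N/∂q_N = 0: 42 - 3q_N - (q_C) = 0.
Corvus's first-order condition: 65 - 8q_C - (q_N) = 0.
Best responses: q_N = (42 - q_C)/3, q_C = (65 - q_N)/8.
Solving the pair: q_N = 271/23, q_C = 153/23.

11.78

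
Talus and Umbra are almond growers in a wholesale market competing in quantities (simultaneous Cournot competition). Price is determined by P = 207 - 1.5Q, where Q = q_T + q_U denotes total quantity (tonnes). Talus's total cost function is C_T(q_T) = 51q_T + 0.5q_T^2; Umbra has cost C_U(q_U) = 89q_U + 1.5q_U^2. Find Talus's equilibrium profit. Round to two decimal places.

Talus's profit: π_T = (207 - 1.5Q)q_T - (51q_T + (1/2)q_T²). Setting ∂π_T/∂q_T = 0: 156 - 4q_T - (3/2)(q_U) = 0.
Umbra's first-order condition: 118 - 6q_U - (3/2)(q_T) = 0.
Rearranging gives the reaction functions q_T = (156 - (3/2)q_U)/4 and q_U = (118 - (3/2)q_T)/6.
Substituting one into the other gives q_T = 1012/29 and q_U = 952/87.
Price P = 207 - (3/2)·45.8391 = 138.2414.
Talus's profit: 138.2414·(1012/29) - 51·(1012/29) - (1/2)(1012/29)² = 2435.5386.

2435.54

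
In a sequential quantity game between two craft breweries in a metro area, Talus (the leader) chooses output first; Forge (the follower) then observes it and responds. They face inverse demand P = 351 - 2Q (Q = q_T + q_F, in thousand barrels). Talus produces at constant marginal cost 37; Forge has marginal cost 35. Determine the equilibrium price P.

The follower Forge best-responds to any q_T: π_F = (351 - 2Q)q_F - 35q_F.
Follower FOC: 316 - 2q_T - 4q_F = 0, so q_F(q_T) = (316 - 2q_T)/4.
The leader anticipates this reaction. Substituting into P = 351 - 2Q gives P = 193 - q_T, so π_T = (193 - q_T)q_T - 37q_T.
The leader's first-order condition 156 - 2q_T = 0 yields q_T = 78.
Then q_F = (316 - 2·78)/4 = 40.
Total output Q = 118, so price P = 351 - 2·118 = 115.

115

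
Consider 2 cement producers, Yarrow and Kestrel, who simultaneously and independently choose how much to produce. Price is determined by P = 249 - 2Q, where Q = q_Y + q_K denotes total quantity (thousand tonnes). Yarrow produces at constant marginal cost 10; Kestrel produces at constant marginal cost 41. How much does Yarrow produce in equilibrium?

Yarrow's profit: π_Y = (249 - 2Q)q_Y - (10q_Y). Setting ∂π_Y/∂q_Y = 0: 239 - 4q_Y - 2(q_K) = 0.
Kestrel's first-order condition: 208 - 4q_K - 2(q_Y) = 0.
Best responses: q_Y = (239 - 2q_K)/4, q_K = (208 - 2q_Y)/4.
Solving the pair: q_Y = 45, q_K = 59/2.

45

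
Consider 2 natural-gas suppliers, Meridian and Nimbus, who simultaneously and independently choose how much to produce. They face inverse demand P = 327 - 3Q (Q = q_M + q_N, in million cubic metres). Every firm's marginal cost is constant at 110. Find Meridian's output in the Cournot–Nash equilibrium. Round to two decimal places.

24.11

Each firm earns π_i = (327 - 3Q)q_i - 110q_i.
First-order condition (treating rivals' output as given): 217 - 6q_i - 3q_j = 0.
By symmetry each firm produces the same amount; substituting q_j = q_i yields q_i = 217/9.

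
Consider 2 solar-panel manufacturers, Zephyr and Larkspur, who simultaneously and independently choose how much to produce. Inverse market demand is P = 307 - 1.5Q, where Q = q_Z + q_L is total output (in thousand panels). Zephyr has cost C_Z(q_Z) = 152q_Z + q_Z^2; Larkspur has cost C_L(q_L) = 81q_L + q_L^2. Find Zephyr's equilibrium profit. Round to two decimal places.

Zephyr's profit: π_Z = (307 - 1.5Q)q_Z - (152q_Z + q_Z²). Setting ∂π_Z/∂q_Z = 0: 155 - 5q_Z - (3/2)(q_L) = 0.
Larkspur's first-order condition: 226 - 5q_L - (3/2)(q_Z) = 0.
Best responses: q_Z = (155 - (3/2)q_L)/5, q_L = (226 - (3/2)q_Z)/5.
Substituting one into the other gives q_Z = 1744/91 and q_L = 39.4505.
Price P = 307 - (3/2)·(762/13) = 219.0769.
Zephyr's profit: 219.0769·(1744/91) - 152·(1744/91) - (1744/91)² = 918.2273.

918.23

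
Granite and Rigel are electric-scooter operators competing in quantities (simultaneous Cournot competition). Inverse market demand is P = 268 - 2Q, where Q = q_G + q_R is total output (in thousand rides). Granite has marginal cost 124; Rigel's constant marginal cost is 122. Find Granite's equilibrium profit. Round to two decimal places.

1120.22

Granite's profit: π_G = (268 - 2Q)q_G - (124q_G). Setting ∂π_G/∂q_G = 0: 144 - 4q_G - 2(q_R) = 0.
Rigel's first-order condition: 146 - 4q_R - 2(q_G) = 0.
Best responses: q_G = (144 - 2q_R)/4, q_R = (146 - 2q_G)/4.
Solving the pair: q_G = 71/3, q_R = 74/3.
Price P = 268 - 2·(145/3) = 514/3.
Granite's profit: (514/3 - 124)·(71/3) = 1120.2222.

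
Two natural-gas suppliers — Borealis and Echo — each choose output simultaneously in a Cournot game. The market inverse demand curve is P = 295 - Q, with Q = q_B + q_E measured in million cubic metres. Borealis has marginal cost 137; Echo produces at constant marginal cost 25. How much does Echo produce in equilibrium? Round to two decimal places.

127.33

Borealis's profit: π_B = (295 - Q)q_B - (137q_B). Setting ∂π_B/∂q_B = 0: 158 - 2q_B - (q_E) = 0.
Echo's first-order condition: 270 - 2q_E - (q_B) = 0.
Best responses: q_B = (158 - q_E)/2, q_E = (270 - q_B)/2.
Solving the pair: q_B = 46/3, q_E = 382/3.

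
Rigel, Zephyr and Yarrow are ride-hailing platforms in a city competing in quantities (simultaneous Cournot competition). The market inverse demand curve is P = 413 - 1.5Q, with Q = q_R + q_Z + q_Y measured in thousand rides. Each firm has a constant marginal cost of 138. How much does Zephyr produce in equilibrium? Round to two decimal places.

45.83

Each firm earns π_i = (413 - 1.5Q)q_i - 138q_i.
Setting ∂π_i/∂q_i = 0 with rivals' quantities fixed: 275 - 3q_i - (3/2)·Σ_{j≠i} q_j = 0.
With identical firms every q_j equals q_i, so Σ_{j≠i} q_j = 2q_i and 275 = 6q_i, giving q_i = 275/6.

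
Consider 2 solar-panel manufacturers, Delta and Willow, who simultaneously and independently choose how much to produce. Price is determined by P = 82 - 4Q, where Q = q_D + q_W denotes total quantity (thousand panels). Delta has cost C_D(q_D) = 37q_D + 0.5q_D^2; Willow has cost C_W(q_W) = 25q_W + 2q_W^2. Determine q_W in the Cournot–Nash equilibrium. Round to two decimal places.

Delta's profit: π_D = (82 - 4Q)q_D - (37q_D + (1/2)q_D²). Setting ∂π_D/∂q_D = 0: 45 - 9q_D - 4(q_W) = 0.
Willow's first-order condition: 57 - 12q_W - 4(q_D) = 0.
Best responses: q_D = (45 - 4q_W)/9, q_W = (57 - 4q_D)/12.
Substituting one into the other gives q_D = 78/23 and q_W = 333/92.

3.62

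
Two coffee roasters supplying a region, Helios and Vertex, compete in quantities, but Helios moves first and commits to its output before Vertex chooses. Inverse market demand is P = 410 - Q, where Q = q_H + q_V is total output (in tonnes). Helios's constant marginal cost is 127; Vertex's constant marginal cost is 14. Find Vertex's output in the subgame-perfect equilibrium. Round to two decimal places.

Solve by backward induction. Given q_H, the follower Vertex maximises π_V = (410 - q_H - q_V)q_V - 14q_V.
∂π_V/∂q_V = 396 - q_H - 2q_V = 0 gives the reaction function q_V = (396 - q_H)/2.
The leader anticipates this reaction. Substituting into P = 410 - Q gives P = 212 - (1/2)q_H, so π_H = (212 - (1/2)q_H)q_H - 127q_H.
The leader's first-order condition 85 - q_H = 0 yields q_H = 85.
Then q_V = (396 - 85)/2 = 311/2.

155.50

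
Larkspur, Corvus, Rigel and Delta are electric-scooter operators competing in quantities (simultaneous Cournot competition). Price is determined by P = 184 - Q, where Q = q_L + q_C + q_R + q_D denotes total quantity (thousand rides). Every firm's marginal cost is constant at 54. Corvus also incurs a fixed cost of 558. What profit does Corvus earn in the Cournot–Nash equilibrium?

Each firm earns π_i = (184 - Q)q_i - 54q_i.
Setting ∂π_i/∂q_i = 0 with rivals' quantities fixed: 130 - 2q_i - Σ_{j≠i} q_j = 0.
By symmetry each firm produces the same amount; substituting Σ_{j≠i} q_j = 3q_i yields q_i = 130/5 = 26.
Price P = 184 - 104 = 80.
Corvus's profit: (80 - 54)·26 - 558 = 118.

118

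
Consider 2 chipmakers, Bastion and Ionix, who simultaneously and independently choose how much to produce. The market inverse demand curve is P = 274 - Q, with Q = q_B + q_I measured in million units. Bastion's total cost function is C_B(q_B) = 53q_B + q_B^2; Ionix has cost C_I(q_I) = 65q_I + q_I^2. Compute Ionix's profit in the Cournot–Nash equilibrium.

3362

Bastion's profit: π_B = (274 - Q)q_B - (53q_B + q_B²). Setting ∂π_B/∂q_B = 0: 221 - 4q_B - (q_I) = 0.
Ionix's first-order condition: 209 - 4q_I - (q_B) = 0.
Rearranging gives the reaction functions q_B = (221 - q_I)/4 and q_I = (209 - q_B)/4.
Solving the pair: q_B = 45, q_I = 41.
Price P = 274 - 86 = 188.
Ionix's profit: 188·41 - 65·41 - 41² = 3362.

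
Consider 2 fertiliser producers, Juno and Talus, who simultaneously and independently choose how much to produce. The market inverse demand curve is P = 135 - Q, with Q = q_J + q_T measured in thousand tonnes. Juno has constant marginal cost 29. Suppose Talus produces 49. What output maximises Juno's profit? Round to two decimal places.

With the rival's output fixed at 49, Juno's profit is π_J = (135 - 49 - q_J)q_J - (29q_J) = (86 - q_J)q_J - (29q_J).
∂π_J/∂q_J = 57 - 2q_J = 0, so q_J = 57/2.

28.50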